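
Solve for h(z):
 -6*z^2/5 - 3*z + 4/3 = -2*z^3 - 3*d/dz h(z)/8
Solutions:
 h(z) = C1 - 4*z^4/3 + 16*z^3/15 + 4*z^2 - 32*z/9


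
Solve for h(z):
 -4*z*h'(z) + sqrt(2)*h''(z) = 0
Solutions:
 h(z) = C1 + C2*erfi(2^(1/4)*z)


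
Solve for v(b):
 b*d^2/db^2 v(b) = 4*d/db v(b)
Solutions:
 v(b) = C1 + C2*b^5


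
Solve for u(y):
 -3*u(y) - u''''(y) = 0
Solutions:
 u(y) = (C1*sin(sqrt(2)*3^(1/4)*y/2) + C2*cos(sqrt(2)*3^(1/4)*y/2))*exp(-sqrt(2)*3^(1/4)*y/2) + (C3*sin(sqrt(2)*3^(1/4)*y/2) + C4*cos(sqrt(2)*3^(1/4)*y/2))*exp(sqrt(2)*3^(1/4)*y/2)


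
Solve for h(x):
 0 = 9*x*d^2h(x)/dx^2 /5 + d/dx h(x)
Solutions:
 h(x) = C1 + C2*x^(4/9)


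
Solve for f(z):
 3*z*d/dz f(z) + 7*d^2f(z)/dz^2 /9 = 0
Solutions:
 f(z) = C1 + C2*erf(3*sqrt(42)*z/14)


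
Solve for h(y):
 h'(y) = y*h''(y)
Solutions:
 h(y) = C1 + C2*y^2


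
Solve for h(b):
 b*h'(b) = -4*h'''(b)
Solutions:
 h(b) = C1 + Integral(C2*airyai(-2^(1/3)*b/2) + C3*airybi(-2^(1/3)*b/2), b)


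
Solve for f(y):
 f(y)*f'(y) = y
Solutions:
 f(y) = -sqrt(C1 + y^2)
 f(y) = sqrt(C1 + y^2)


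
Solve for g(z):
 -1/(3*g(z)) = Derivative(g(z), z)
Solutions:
 g(z) = -sqrt(C1 - 6*z)/3
 g(z) = sqrt(C1 - 6*z)/3


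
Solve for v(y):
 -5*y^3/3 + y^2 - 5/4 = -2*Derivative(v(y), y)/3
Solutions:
 v(y) = C1 + 5*y^4/8 - y^3/2 + 15*y/8


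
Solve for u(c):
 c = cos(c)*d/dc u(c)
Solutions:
 u(c) = C1 + Integral(c/cos(c), c)


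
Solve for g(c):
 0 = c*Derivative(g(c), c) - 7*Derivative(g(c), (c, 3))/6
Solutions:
 g(c) = C1 + Integral(C2*airyai(6^(1/3)*7^(2/3)*c/7) + C3*airybi(6^(1/3)*7^(2/3)*c/7), c)


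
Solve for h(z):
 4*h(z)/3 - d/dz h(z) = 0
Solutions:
 h(z) = C1*exp(4*z/3)


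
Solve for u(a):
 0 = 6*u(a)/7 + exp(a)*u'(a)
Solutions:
 u(a) = C1*exp(6*exp(-a)/7)


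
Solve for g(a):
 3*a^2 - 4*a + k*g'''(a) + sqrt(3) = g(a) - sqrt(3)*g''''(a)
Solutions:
 g(a) = C1*exp(a*(-sqrt(3)*k - sqrt(3)*sqrt(k^2 + 2*2^(2/3)*3^(1/6)*(-3*k^2 + sqrt(9*k^4 + 256*sqrt(3)))^(1/3) - 16*6^(1/3)/(-3*k^2 + sqrt(9*k^4 + 256*sqrt(3)))^(1/3)) + sqrt(6)*sqrt(k^3/sqrt(k^2 + 2*2^(2/3)*3^(1/6)*(-3*k^2 + sqrt(9*k^4 + 256*sqrt(3)))^(1/3) - 16*6^(1/3)/(-3*k^2 + sqrt(9*k^4 + 256*sqrt(3)))^(1/3)) + k^2 - 2^(2/3)*3^(1/6)*(-3*k^2 + sqrt(9*k^4 + 256*sqrt(3)))^(1/3) + 8*6^(1/3)/(-3*k^2 + sqrt(9*k^4 + 256*sqrt(3)))^(1/3)))/12) + C2*exp(a*(-sqrt(3)*k + sqrt(3)*sqrt(k^2 + 2*2^(2/3)*3^(1/6)*(-3*k^2 + sqrt(9*k^4 + 256*sqrt(3)))^(1/3) - 16*6^(1/3)/(-3*k^2 + sqrt(9*k^4 + 256*sqrt(3)))^(1/3)) - sqrt(6)*sqrt(-k^3/sqrt(k^2 + 2*2^(2/3)*3^(1/6)*(-3*k^2 + sqrt(9*k^4 + 256*sqrt(3)))^(1/3) - 16*6^(1/3)/(-3*k^2 + sqrt(9*k^4 + 256*sqrt(3)))^(1/3)) + k^2 - 2^(2/3)*3^(1/6)*(-3*k^2 + sqrt(9*k^4 + 256*sqrt(3)))^(1/3) + 8*6^(1/3)/(-3*k^2 + sqrt(9*k^4 + 256*sqrt(3)))^(1/3)))/12) + C3*exp(a*(-sqrt(3)*k + sqrt(3)*sqrt(k^2 + 2*2^(2/3)*3^(1/6)*(-3*k^2 + sqrt(9*k^4 + 256*sqrt(3)))^(1/3) - 16*6^(1/3)/(-3*k^2 + sqrt(9*k^4 + 256*sqrt(3)))^(1/3)) + sqrt(6)*sqrt(-k^3/sqrt(k^2 + 2*2^(2/3)*3^(1/6)*(-3*k^2 + sqrt(9*k^4 + 256*sqrt(3)))^(1/3) - 16*6^(1/3)/(-3*k^2 + sqrt(9*k^4 + 256*sqrt(3)))^(1/3)) + k^2 - 2^(2/3)*3^(1/6)*(-3*k^2 + sqrt(9*k^4 + 256*sqrt(3)))^(1/3) + 8*6^(1/3)/(-3*k^2 + sqrt(9*k^4 + 256*sqrt(3)))^(1/3)))/12) + C4*exp(-a*(sqrt(3)*k + sqrt(3)*sqrt(k^2 + 2*2^(2/3)*3^(1/6)*(-3*k^2 + sqrt(9*k^4 + 256*sqrt(3)))^(1/3) - 16*6^(1/3)/(-3*k^2 + sqrt(9*k^4 + 256*sqrt(3)))^(1/3)) + sqrt(6)*sqrt(k^3/sqrt(k^2 + 2*2^(2/3)*3^(1/6)*(-3*k^2 + sqrt(9*k^4 + 256*sqrt(3)))^(1/3) - 16*6^(1/3)/(-3*k^2 + sqrt(9*k^4 + 256*sqrt(3)))^(1/3)) + k^2 - 2^(2/3)*3^(1/6)*(-3*k^2 + sqrt(9*k^4 + 256*sqrt(3)))^(1/3) + 8*6^(1/3)/(-3*k^2 + sqrt(9*k^4 + 256*sqrt(3)))^(1/3)))/12) + 3*a^2 - 4*a + sqrt(3)


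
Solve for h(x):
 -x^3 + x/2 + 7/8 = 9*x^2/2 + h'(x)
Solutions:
 h(x) = C1 - x^4/4 - 3*x^3/2 + x^2/4 + 7*x/8


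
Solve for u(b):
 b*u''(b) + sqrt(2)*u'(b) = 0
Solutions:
 u(b) = C1 + C2*b^(1 - sqrt(2))


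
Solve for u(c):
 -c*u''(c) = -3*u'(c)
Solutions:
 u(c) = C1 + C2*c^4


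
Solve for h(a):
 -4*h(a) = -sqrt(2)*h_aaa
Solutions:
 h(a) = C3*exp(sqrt(2)*a) + (C1*sin(sqrt(6)*a/2) + C2*cos(sqrt(6)*a/2))*exp(-sqrt(2)*a/2)


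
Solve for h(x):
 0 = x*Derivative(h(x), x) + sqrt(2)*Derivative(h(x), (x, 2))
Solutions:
 h(x) = C1 + C2*erf(2^(1/4)*x/2)


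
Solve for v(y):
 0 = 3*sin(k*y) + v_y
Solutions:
 v(y) = C1 + 3*cos(k*y)/k


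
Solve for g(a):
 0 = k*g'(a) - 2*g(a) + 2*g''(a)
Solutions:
 g(a) = C1*exp(a*(-k + sqrt(k^2 + 16))/4) + C2*exp(-a*(k + sqrt(k^2 + 16))/4)


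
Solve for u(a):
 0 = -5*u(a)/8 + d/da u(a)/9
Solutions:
 u(a) = C1*exp(45*a/8)


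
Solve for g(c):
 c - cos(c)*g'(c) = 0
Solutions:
 g(c) = C1 + Integral(c/cos(c), c)


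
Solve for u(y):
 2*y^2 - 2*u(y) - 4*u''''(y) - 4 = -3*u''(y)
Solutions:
 u(y) = y^2 + (C1*sin(2^(3/4)*y*sin(atan(sqrt(23)/3)/2)/2) + C2*cos(2^(3/4)*y*sin(atan(sqrt(23)/3)/2)/2))*exp(-2^(3/4)*y*cos(atan(sqrt(23)/3)/2)/2) + (C3*sin(2^(3/4)*y*sin(atan(sqrt(23)/3)/2)/2) + C4*cos(2^(3/4)*y*sin(atan(sqrt(23)/3)/2)/2))*exp(2^(3/4)*y*cos(atan(sqrt(23)/3)/2)/2) + 1


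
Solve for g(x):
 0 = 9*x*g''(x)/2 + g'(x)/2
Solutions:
 g(x) = C1 + C2*x^(8/9)


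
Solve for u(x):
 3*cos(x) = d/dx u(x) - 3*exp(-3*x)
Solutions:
 u(x) = C1 + 3*sin(x) - exp(-3*x)


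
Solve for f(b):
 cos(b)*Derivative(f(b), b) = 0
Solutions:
 f(b) = C1


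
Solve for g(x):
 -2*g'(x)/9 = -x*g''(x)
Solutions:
 g(x) = C1 + C2*x^(11/9)


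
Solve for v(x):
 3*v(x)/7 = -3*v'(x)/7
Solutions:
 v(x) = C1*exp(-x)


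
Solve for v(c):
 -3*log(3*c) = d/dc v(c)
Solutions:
 v(c) = C1 - 3*c*log(c) - c*log(27) + 3*c


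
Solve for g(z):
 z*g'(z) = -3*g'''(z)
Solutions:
 g(z) = C1 + Integral(C2*airyai(-3^(2/3)*z/3) + C3*airybi(-3^(2/3)*z/3), z)


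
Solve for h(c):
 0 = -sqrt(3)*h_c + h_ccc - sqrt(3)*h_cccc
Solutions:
 h(c) = C1 + C2*exp(c*(2*18^(1/3)/(-2*sqrt(3) + sqrt(-12 + (243 - 2*sqrt(3))^2) + 243)^(1/3) + 4*sqrt(3) + 12^(1/3)*(-2*sqrt(3) + sqrt(-12 + (243 - 2*sqrt(3))^2) + 243)^(1/3))/36)*sin(2^(1/3)*3^(1/6)*c*(-2^(1/3)*3^(2/3)*(-2*sqrt(3) + 9*sqrt(-4/27 + (27 - 2*sqrt(3)/9)^2) + 243)^(1/3) + 6/(-2*sqrt(3) + 9*sqrt(-4/27 + (27 - 2*sqrt(3)/9)^2) + 243)^(1/3))/36) + C3*exp(c*(2*18^(1/3)/(-2*sqrt(3) + sqrt(-12 + (243 - 2*sqrt(3))^2) + 243)^(1/3) + 4*sqrt(3) + 12^(1/3)*(-2*sqrt(3) + sqrt(-12 + (243 - 2*sqrt(3))^2) + 243)^(1/3))/36)*cos(2^(1/3)*3^(1/6)*c*(-2^(1/3)*3^(2/3)*(-2*sqrt(3) + 9*sqrt(-4/27 + (27 - 2*sqrt(3)/9)^2) + 243)^(1/3) + 6/(-2*sqrt(3) + 9*sqrt(-4/27 + (27 - 2*sqrt(3)/9)^2) + 243)^(1/3))/36) + C4*exp(c*(-12^(1/3)*(-2*sqrt(3) + sqrt(-12 + (243 - 2*sqrt(3))^2) + 243)^(1/3) - 2*18^(1/3)/(-2*sqrt(3) + sqrt(-12 + (243 - 2*sqrt(3))^2) + 243)^(1/3) + 2*sqrt(3))/18)


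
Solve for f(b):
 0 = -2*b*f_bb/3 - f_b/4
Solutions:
 f(b) = C1 + C2*b^(5/8)


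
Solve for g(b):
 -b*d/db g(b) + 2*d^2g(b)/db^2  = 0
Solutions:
 g(b) = C1 + C2*erfi(b/2)


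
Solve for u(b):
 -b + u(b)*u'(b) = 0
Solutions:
 u(b) = -sqrt(C1 + b^2)
 u(b) = sqrt(C1 + b^2)


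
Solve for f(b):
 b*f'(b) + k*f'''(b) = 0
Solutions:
 f(b) = C1 + Integral(C2*airyai(b*(-1/k)^(1/3)) + C3*airybi(b*(-1/k)^(1/3)), b)


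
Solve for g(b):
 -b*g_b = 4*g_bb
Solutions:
 g(b) = C1 + C2*erf(sqrt(2)*b/4)


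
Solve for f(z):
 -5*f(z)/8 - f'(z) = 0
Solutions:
 f(z) = C1*exp(-5*z/8)


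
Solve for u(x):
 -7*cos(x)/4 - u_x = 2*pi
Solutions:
 u(x) = C1 - 2*pi*x - 7*sin(x)/4


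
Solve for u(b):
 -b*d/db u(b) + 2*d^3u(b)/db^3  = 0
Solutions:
 u(b) = C1 + Integral(C2*airyai(2^(2/3)*b/2) + C3*airybi(2^(2/3)*b/2), b)


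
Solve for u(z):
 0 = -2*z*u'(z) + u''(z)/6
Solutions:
 u(z) = C1 + C2*erfi(sqrt(6)*z)


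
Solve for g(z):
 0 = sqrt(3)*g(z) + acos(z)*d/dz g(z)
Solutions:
 g(z) = C1*exp(-sqrt(3)*Integral(1/acos(z), z))


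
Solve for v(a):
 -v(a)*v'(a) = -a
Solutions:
 v(a) = -sqrt(C1 + a^2)
 v(a) = sqrt(C1 + a^2)


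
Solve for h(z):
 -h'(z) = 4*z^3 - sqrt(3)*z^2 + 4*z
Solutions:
 h(z) = C1 - z^4 + sqrt(3)*z^3/3 - 2*z^2


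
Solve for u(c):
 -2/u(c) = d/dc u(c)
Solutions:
 u(c) = -sqrt(C1 - 4*c)
 u(c) = sqrt(C1 - 4*c)


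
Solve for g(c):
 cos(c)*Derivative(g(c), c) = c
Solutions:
 g(c) = C1 + Integral(c/cos(c), c)


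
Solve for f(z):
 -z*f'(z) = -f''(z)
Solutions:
 f(z) = C1 + C2*erfi(sqrt(2)*z/2)


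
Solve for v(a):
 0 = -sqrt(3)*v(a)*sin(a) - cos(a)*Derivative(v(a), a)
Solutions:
 v(a) = C1*cos(a)^(sqrt(3))


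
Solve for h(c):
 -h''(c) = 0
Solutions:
 h(c) = C1 + C2*c


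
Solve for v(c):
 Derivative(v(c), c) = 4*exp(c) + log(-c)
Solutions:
 v(c) = C1 + c*log(-c) - c + 4*exp(c)


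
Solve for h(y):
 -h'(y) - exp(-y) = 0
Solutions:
 h(y) = C1 + exp(-y)


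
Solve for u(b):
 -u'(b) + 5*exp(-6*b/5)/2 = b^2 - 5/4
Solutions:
 u(b) = C1 - b^3/3 + 5*b/4 - 25*exp(-6*b/5)/12


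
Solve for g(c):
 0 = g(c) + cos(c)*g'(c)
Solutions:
 g(c) = C1*sqrt(sin(c) - 1)/sqrt(sin(c) + 1)


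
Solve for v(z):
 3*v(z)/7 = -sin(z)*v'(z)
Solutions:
 v(z) = C1*(cos(z) + 1)^(3/14)/(cos(z) - 1)^(3/14)


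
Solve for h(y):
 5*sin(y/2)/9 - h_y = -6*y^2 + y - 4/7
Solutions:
 h(y) = C1 + 2*y^3 - y^2/2 + 4*y/7 - 10*cos(y/2)/9


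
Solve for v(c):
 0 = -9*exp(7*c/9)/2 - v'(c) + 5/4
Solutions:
 v(c) = C1 + 5*c/4 - 81*exp(7*c/9)/14


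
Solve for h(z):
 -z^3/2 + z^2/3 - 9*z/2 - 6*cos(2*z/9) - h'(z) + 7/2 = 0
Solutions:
 h(z) = C1 - z^4/8 + z^3/9 - 9*z^2/4 + 7*z/2 - 27*sin(2*z/9)


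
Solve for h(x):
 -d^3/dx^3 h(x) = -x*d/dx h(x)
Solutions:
 h(x) = C1 + Integral(C2*airyai(x) + C3*airybi(x), x)


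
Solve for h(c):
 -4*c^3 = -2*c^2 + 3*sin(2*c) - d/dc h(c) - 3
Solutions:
 h(c) = C1 + c^4 - 2*c^3/3 - 3*c - 3*cos(2*c)/2


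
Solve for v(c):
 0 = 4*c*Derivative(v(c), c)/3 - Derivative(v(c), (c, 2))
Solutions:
 v(c) = C1 + C2*erfi(sqrt(6)*c/3)


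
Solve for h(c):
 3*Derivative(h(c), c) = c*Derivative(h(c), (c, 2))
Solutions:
 h(c) = C1 + C2*c^4


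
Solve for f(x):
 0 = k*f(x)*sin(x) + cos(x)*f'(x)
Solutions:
 f(x) = C1*exp(k*log(cos(x)))


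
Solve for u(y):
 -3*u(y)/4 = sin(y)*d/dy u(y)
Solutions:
 u(y) = C1*(cos(y) + 1)^(3/8)/(cos(y) - 1)^(3/8)


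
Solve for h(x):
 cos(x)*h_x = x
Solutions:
 h(x) = C1 + Integral(x/cos(x), x)


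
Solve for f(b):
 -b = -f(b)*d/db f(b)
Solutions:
 f(b) = -sqrt(C1 + b^2)
 f(b) = sqrt(C1 + b^2)


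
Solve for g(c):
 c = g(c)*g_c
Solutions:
 g(c) = -sqrt(C1 + c^2)
 g(c) = sqrt(C1 + c^2)


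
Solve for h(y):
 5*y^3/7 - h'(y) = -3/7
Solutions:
 h(y) = C1 + 5*y^4/28 + 3*y/7


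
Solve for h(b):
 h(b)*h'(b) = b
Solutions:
 h(b) = -sqrt(C1 + b^2)
 h(b) = sqrt(C1 + b^2)


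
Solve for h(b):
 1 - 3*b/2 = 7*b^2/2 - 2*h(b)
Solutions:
 h(b) = 7*b^2/4 + 3*b/4 - 1/2


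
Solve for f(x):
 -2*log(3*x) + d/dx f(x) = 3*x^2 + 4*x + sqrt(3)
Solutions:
 f(x) = C1 + x^3 + 2*x^2 + 2*x*log(x) - 2*x + sqrt(3)*x + x*log(9)


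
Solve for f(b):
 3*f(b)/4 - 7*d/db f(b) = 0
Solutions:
 f(b) = C1*exp(3*b/28)


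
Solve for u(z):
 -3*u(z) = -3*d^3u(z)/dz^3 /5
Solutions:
 u(z) = C3*exp(5^(1/3)*z) + (C1*sin(sqrt(3)*5^(1/3)*z/2) + C2*cos(sqrt(3)*5^(1/3)*z/2))*exp(-5^(1/3)*z/2)


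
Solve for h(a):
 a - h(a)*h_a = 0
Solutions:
 h(a) = -sqrt(C1 + a^2)
 h(a) = sqrt(C1 + a^2)


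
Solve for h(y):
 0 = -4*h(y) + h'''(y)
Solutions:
 h(y) = C3*exp(2^(2/3)*y) + (C1*sin(2^(2/3)*sqrt(3)*y/2) + C2*cos(2^(2/3)*sqrt(3)*y/2))*exp(-2^(2/3)*y/2)


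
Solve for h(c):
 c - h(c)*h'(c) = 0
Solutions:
 h(c) = -sqrt(C1 + c^2)
 h(c) = sqrt(C1 + c^2)


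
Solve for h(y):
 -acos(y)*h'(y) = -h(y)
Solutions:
 h(y) = C1*exp(Integral(1/acos(y), y))


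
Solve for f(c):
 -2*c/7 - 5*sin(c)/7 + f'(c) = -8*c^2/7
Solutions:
 f(c) = C1 - 8*c^3/21 + c^2/7 - 5*cos(c)/7


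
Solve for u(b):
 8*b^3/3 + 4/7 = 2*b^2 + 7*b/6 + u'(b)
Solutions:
 u(b) = C1 + 2*b^4/3 - 2*b^3/3 - 7*b^2/12 + 4*b/7


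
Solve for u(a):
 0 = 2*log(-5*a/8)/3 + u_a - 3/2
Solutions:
 u(a) = C1 - 2*a*log(-a)/3 + a*(-2*log(5)/3 + 2*log(2) + 13/6)


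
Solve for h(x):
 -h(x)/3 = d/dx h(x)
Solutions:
 h(x) = C1*exp(-x/3)


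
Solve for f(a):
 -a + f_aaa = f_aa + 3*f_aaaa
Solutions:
 f(a) = C1 + C2*a - a^3/6 - a^2/2 + (C3*sin(sqrt(11)*a/6) + C4*cos(sqrt(11)*a/6))*exp(a/6)


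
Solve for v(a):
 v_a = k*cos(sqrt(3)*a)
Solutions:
 v(a) = C1 + sqrt(3)*k*sin(sqrt(3)*a)/3


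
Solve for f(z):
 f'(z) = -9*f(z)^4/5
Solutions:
 f(z) = 5^(1/3)*(1/(C1 + 27*z))^(1/3)
 f(z) = 5^(1/3)*(-3^(2/3) - 3*3^(1/6)*I)*(1/(C1 + 9*z))^(1/3)/6
 f(z) = 5^(1/3)*(-3^(2/3) + 3*3^(1/6)*I)*(1/(C1 + 9*z))^(1/3)/6


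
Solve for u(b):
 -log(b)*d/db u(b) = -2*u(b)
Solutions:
 u(b) = C1*exp(2*li(b))


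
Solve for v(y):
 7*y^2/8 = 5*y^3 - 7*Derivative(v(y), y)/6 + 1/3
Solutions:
 v(y) = C1 + 15*y^4/14 - y^3/4 + 2*y/7


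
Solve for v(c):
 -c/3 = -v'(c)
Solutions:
 v(c) = C1 + c^2/6


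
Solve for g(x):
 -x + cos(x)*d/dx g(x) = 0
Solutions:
 g(x) = C1 + Integral(x/cos(x), x)


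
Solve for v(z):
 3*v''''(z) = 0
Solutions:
 v(z) = C1 + C2*z + C3*z^2 + C4*z^3


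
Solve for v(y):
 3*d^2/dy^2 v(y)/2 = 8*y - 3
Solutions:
 v(y) = C1 + C2*y + 8*y^3/9 - y^2


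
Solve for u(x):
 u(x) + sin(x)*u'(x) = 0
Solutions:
 u(x) = C1*sqrt(cos(x) + 1)/sqrt(cos(x) - 1)


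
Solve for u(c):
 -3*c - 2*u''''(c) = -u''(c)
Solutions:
 u(c) = C1 + C2*c + C3*exp(-sqrt(2)*c/2) + C4*exp(sqrt(2)*c/2) + c^3/2


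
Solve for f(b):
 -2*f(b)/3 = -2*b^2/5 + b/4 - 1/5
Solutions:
 f(b) = 3*b^2/5 - 3*b/8 + 3/10


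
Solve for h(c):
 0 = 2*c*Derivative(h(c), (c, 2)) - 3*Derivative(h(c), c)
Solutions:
 h(c) = C1 + C2*c^(5/2)


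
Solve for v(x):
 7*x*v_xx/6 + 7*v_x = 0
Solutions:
 v(x) = C1 + C2/x^5


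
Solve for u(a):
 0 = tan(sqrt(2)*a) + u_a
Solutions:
 u(a) = C1 + sqrt(2)*log(cos(sqrt(2)*a))/2


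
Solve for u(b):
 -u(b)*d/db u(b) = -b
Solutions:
 u(b) = -sqrt(C1 + b^2)
 u(b) = sqrt(C1 + b^2)


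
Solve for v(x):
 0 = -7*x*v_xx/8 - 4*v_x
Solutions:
 v(x) = C1 + C2/x^(25/7)


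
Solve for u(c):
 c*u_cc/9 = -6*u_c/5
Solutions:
 u(c) = C1 + C2/c^(49/5)


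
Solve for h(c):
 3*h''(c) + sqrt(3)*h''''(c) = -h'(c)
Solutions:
 h(c) = C1 + C2*exp(c*(-2*2^(1/3)*3^(5/6)/(sqrt(3) + sqrt(3 + 4*sqrt(3)))^(1/3) + 6^(2/3)*(sqrt(3) + sqrt(3 + 4*sqrt(3)))^(1/3))/12)*sin(c*(2*6^(1/3)/(sqrt(3) + sqrt(3 + 4*sqrt(3)))^(1/3) + 2^(2/3)*3^(1/6)*(sqrt(3) + sqrt(3 + 4*sqrt(3)))^(1/3))/4) + C3*exp(c*(-2*2^(1/3)*3^(5/6)/(sqrt(3) + sqrt(3 + 4*sqrt(3)))^(1/3) + 6^(2/3)*(sqrt(3) + sqrt(3 + 4*sqrt(3)))^(1/3))/12)*cos(c*(2*6^(1/3)/(sqrt(3) + sqrt(3 + 4*sqrt(3)))^(1/3) + 2^(2/3)*3^(1/6)*(sqrt(3) + sqrt(3 + 4*sqrt(3)))^(1/3))/4) + C4*exp(-c*(-2*2^(1/3)*3^(5/6)/(sqrt(3) + sqrt(3 + 4*sqrt(3)))^(1/3) + 6^(2/3)*(sqrt(3) + sqrt(3 + 4*sqrt(3)))^(1/3))/6)


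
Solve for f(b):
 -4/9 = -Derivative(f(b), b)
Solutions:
 f(b) = C1 + 4*b/9


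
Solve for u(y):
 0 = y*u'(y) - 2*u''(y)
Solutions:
 u(y) = C1 + C2*erfi(y/2)


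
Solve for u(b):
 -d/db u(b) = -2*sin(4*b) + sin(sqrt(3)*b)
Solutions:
 u(b) = C1 - cos(4*b)/2 + sqrt(3)*cos(sqrt(3)*b)/3


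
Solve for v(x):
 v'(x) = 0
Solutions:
 v(x) = C1


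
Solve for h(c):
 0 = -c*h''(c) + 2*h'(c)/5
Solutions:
 h(c) = C1 + C2*c^(7/5)


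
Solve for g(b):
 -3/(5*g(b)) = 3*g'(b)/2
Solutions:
 g(b) = -sqrt(C1 - 20*b)/5
 g(b) = sqrt(C1 - 20*b)/5


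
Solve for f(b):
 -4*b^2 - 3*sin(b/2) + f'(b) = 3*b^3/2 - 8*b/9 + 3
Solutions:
 f(b) = C1 + 3*b^4/8 + 4*b^3/3 - 4*b^2/9 + 3*b - 6*cos(b/2)


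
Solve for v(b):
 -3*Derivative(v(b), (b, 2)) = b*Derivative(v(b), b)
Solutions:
 v(b) = C1 + C2*erf(sqrt(6)*b/6)


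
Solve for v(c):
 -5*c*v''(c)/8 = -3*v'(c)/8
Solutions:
 v(c) = C1 + C2*c^(8/5)


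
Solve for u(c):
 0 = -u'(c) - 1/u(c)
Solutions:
 u(c) = -sqrt(C1 - 2*c)
 u(c) = sqrt(C1 - 2*c)


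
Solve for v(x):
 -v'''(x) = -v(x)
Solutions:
 v(x) = C3*exp(x) + (C1*sin(sqrt(3)*x/2) + C2*cos(sqrt(3)*x/2))*exp(-x/2)


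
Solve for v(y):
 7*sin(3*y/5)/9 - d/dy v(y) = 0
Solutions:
 v(y) = C1 - 35*cos(3*y/5)/27


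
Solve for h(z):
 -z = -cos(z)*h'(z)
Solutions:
 h(z) = C1 + Integral(z/cos(z), z)


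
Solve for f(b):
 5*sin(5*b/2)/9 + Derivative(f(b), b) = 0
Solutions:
 f(b) = C1 + 2*cos(5*b/2)/9


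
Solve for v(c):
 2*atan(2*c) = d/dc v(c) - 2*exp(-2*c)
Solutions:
 v(c) = C1 + 2*c*atan(2*c) - log(4*c^2 + 1)/2 - exp(-2*c)


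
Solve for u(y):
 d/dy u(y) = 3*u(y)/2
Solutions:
 u(y) = C1*exp(3*y/2)


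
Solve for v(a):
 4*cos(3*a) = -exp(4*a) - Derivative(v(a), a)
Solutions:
 v(a) = C1 - exp(4*a)/4 - 4*sin(3*a)/3


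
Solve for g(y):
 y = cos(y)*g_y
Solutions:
 g(y) = C1 + Integral(y/cos(y), y)


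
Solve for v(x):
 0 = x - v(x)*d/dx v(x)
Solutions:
 v(x) = -sqrt(C1 + x^2)
 v(x) = sqrt(C1 + x^2)


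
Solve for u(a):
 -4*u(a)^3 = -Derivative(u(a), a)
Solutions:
 u(a) = -sqrt(2)*sqrt(-1/(C1 + 4*a))/2
 u(a) = sqrt(2)*sqrt(-1/(C1 + 4*a))/2


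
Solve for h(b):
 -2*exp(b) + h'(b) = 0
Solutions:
 h(b) = C1 + 2*exp(b)


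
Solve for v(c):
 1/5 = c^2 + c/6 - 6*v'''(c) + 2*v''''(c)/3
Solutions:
 v(c) = C1 + C2*c + C3*c^2 + C4*exp(9*c) + c^5/360 + 7*c^4/2592 - 127*c^3/29160


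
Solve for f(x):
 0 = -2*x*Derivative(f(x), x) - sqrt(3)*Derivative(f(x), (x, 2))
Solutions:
 f(x) = C1 + C2*erf(3^(3/4)*x/3)


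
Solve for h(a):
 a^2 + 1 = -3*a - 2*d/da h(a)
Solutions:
 h(a) = C1 - a^3/6 - 3*a^2/4 - a/2


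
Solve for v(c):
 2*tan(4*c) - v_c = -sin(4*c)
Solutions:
 v(c) = C1 - log(cos(4*c))/2 - cos(4*c)/4


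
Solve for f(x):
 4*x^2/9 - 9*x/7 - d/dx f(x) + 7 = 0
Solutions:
 f(x) = C1 + 4*x^3/27 - 9*x^2/14 + 7*x


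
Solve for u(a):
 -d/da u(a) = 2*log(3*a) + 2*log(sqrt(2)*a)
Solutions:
 u(a) = C1 - 4*a*log(a) - a*log(18) + 4*a


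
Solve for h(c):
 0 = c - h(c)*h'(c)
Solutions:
 h(c) = -sqrt(C1 + c^2)
 h(c) = sqrt(C1 + c^2)


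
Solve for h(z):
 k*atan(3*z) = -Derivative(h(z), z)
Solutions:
 h(z) = C1 - k*(z*atan(3*z) - log(9*z^2 + 1)/6)


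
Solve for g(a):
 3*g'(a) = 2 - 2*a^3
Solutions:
 g(a) = C1 - a^4/6 + 2*a/3


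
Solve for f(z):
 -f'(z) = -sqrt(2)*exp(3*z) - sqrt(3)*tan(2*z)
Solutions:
 f(z) = C1 + sqrt(2)*exp(3*z)/3 - sqrt(3)*log(cos(2*z))/2


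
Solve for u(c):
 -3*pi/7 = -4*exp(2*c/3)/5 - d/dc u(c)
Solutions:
 u(c) = C1 + 3*pi*c/7 - 6*exp(2*c/3)/5


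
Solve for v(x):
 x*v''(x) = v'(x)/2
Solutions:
 v(x) = C1 + C2*x^(3/2)


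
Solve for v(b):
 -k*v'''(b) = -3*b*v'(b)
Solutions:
 v(b) = C1 + Integral(C2*airyai(3^(1/3)*b*(1/k)^(1/3)) + C3*airybi(3^(1/3)*b*(1/k)^(1/3)), b)


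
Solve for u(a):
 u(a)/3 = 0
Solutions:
 u(a) = 0


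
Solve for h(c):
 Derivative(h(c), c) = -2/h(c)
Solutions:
 h(c) = -sqrt(C1 - 4*c)
 h(c) = sqrt(C1 - 4*c)


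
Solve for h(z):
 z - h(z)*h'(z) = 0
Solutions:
 h(z) = -sqrt(C1 + z^2)
 h(z) = sqrt(C1 + z^2)


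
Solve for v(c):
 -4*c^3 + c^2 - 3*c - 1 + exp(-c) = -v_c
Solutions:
 v(c) = C1 + c^4 - c^3/3 + 3*c^2/2 + c + exp(-c)


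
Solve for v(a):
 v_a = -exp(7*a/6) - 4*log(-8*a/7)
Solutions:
 v(a) = C1 - 4*a*log(-a) + 4*a*(-3*log(2) + 1 + log(7)) - 6*exp(7*a/6)/7


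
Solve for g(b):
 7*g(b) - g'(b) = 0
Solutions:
 g(b) = C1*exp(7*b)


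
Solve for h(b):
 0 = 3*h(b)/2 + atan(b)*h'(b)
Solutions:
 h(b) = C1*exp(-3*Integral(1/atan(b), b)/2)


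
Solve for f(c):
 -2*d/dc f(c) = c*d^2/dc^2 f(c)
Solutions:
 f(c) = C1 + C2/c


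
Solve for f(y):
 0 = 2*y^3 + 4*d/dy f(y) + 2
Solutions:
 f(y) = C1 - y^4/8 - y/2


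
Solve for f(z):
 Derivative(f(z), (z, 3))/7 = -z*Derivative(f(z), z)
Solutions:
 f(z) = C1 + Integral(C2*airyai(-7^(1/3)*z) + C3*airybi(-7^(1/3)*z), z)


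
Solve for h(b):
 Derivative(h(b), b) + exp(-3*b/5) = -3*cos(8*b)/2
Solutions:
 h(b) = C1 - 3*sin(8*b)/16 + 5*exp(-3*b/5)/3


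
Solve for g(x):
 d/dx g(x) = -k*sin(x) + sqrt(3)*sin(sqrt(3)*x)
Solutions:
 g(x) = C1 + k*cos(x) - cos(sqrt(3)*x)


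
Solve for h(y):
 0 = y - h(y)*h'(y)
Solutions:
 h(y) = -sqrt(C1 + y^2)
 h(y) = sqrt(C1 + y^2)


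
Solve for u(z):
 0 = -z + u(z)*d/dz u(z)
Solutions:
 u(z) = -sqrt(C1 + z^2)
 u(z) = sqrt(C1 + z^2)


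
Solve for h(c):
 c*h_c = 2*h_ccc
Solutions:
 h(c) = C1 + Integral(C2*airyai(2^(2/3)*c/2) + C3*airybi(2^(2/3)*c/2), c)


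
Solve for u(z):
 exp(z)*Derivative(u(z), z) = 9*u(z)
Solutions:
 u(z) = C1*exp(-9*exp(-z))


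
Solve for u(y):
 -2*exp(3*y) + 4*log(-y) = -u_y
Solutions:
 u(y) = C1 - 4*y*log(-y) + 4*y + 2*exp(3*y)/3


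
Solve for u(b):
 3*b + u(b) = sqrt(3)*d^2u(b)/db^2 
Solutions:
 u(b) = C1*exp(-3^(3/4)*b/3) + C2*exp(3^(3/4)*b/3) - 3*b


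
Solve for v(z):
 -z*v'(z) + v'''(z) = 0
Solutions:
 v(z) = C1 + Integral(C2*airyai(z) + C3*airybi(z), z)


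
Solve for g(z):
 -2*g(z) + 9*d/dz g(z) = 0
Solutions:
 g(z) = C1*exp(2*z/9)


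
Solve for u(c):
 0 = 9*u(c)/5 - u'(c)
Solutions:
 u(c) = C1*exp(9*c/5)


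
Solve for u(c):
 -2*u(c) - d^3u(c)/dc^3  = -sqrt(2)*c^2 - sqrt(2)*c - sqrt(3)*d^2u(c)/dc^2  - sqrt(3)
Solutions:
 u(c) = C1*exp(c*(3^(2/3)/(-sqrt(3) + sqrt(-3 + (9 - sqrt(3))^2) + 9)^(1/3) + 2*sqrt(3) + 3^(1/3)*(-sqrt(3) + sqrt(-3 + (9 - sqrt(3))^2) + 9)^(1/3))/6)*sin(3^(1/6)*c*(-3^(2/3)*(-sqrt(3) + sqrt(-3 + (9 - sqrt(3))^2) + 9)^(1/3) + 3/(-sqrt(3) + sqrt(-3 + (9 - sqrt(3))^2) + 9)^(1/3))/6) + C2*exp(c*(3^(2/3)/(-sqrt(3) + sqrt(-3 + (9 - sqrt(3))^2) + 9)^(1/3) + 2*sqrt(3) + 3^(1/3)*(-sqrt(3) + sqrt(-3 + (9 - sqrt(3))^2) + 9)^(1/3))/6)*cos(3^(1/6)*c*(-3^(2/3)*(-sqrt(3) + sqrt(-3 + (9 - sqrt(3))^2) + 9)^(1/3) + 3/(-sqrt(3) + sqrt(-3 + (9 - sqrt(3))^2) + 9)^(1/3))/6) + C3*exp(c*(-3^(1/3)*(-sqrt(3) + sqrt(-3 + (9 - sqrt(3))^2) + 9)^(1/3) - 3^(2/3)/(-sqrt(3) + sqrt(-3 + (9 - sqrt(3))^2) + 9)^(1/3) + sqrt(3))/3) + sqrt(2)*c^2/2 + sqrt(2)*c/2 + sqrt(3)/2 + sqrt(6)/2


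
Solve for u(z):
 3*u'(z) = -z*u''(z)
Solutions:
 u(z) = C1 + C2/z^2


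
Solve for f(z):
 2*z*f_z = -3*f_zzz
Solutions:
 f(z) = C1 + Integral(C2*airyai(-2^(1/3)*3^(2/3)*z/3) + C3*airybi(-2^(1/3)*3^(2/3)*z/3), z)


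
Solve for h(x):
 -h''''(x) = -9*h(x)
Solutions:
 h(x) = C1*exp(-sqrt(3)*x) + C2*exp(sqrt(3)*x) + C3*sin(sqrt(3)*x) + C4*cos(sqrt(3)*x)


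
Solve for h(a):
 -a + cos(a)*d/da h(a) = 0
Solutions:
 h(a) = C1 + Integral(a/cos(a), a)


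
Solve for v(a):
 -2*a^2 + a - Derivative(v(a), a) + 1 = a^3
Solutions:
 v(a) = C1 - a^4/4 - 2*a^3/3 + a^2/2 + a


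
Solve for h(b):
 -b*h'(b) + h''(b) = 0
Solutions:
 h(b) = C1 + C2*erfi(sqrt(2)*b/2)


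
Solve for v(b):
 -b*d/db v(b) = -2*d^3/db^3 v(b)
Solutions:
 v(b) = C1 + Integral(C2*airyai(2^(2/3)*b/2) + C3*airybi(2^(2/3)*b/2), b)


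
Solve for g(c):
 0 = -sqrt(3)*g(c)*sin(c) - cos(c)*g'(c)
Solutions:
 g(c) = C1*cos(c)^(sqrt(3))


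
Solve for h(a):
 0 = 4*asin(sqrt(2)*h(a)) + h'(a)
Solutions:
 Integral(1/asin(sqrt(2)*_y), (_y, h(a))) = C1 - 4*a


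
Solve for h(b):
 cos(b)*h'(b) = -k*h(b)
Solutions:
 h(b) = C1*exp(k*(log(sin(b) - 1) - log(sin(b) + 1))/2)


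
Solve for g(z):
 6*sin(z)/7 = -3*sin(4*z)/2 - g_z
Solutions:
 g(z) = C1 + 6*cos(z)/7 + 3*cos(4*z)/8


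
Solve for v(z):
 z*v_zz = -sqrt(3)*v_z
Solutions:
 v(z) = C1 + C2*z^(1 - sqrt(3))


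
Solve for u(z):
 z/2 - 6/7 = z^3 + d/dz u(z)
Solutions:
 u(z) = C1 - z^4/4 + z^2/4 - 6*z/7


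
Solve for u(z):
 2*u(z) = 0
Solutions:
 u(z) = 0


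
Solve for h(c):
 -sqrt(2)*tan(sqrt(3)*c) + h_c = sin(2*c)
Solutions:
 h(c) = C1 - sqrt(6)*log(cos(sqrt(3)*c))/3 - cos(2*c)/2


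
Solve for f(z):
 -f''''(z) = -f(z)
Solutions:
 f(z) = C1*exp(-z) + C2*exp(z) + C3*sin(z) + C4*cos(z)


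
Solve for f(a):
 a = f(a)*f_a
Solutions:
 f(a) = -sqrt(C1 + a^2)
 f(a) = sqrt(C1 + a^2)


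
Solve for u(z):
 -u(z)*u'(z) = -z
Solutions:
 u(z) = -sqrt(C1 + z^2)
 u(z) = sqrt(C1 + z^2)


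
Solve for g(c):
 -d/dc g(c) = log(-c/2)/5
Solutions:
 g(c) = C1 - c*log(-c)/5 + c*(log(2) + 1)/5


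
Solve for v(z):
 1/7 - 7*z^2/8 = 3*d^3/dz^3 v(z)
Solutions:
 v(z) = C1 + C2*z + C3*z^2 - 7*z^5/1440 + z^3/126


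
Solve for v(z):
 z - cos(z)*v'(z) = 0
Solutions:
 v(z) = C1 + Integral(z/cos(z), z)


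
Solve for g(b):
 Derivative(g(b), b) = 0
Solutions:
 g(b) = C1


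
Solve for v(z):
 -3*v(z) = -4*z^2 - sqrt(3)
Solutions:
 v(z) = 4*z^2/3 + sqrt(3)/3


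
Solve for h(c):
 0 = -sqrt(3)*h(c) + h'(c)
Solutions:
 h(c) = C1*exp(sqrt(3)*c)


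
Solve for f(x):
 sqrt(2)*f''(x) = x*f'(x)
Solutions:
 f(x) = C1 + C2*erfi(2^(1/4)*x/2)


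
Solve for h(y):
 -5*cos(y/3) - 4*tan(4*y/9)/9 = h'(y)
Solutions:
 h(y) = C1 + log(cos(4*y/9)) - 15*sin(y/3)


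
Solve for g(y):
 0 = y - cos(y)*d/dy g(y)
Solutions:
 g(y) = C1 + Integral(y/cos(y), y)


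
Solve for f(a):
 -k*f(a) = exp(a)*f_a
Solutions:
 f(a) = C1*exp(k*exp(-a))


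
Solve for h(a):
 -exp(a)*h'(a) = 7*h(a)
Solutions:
 h(a) = C1*exp(7*exp(-a))


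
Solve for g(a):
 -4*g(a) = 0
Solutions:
 g(a) = 0


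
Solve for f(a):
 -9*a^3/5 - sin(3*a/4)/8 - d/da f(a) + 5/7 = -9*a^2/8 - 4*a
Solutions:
 f(a) = C1 - 9*a^4/20 + 3*a^3/8 + 2*a^2 + 5*a/7 + cos(3*a/4)/6


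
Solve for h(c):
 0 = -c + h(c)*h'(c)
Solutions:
 h(c) = -sqrt(C1 + c^2)
 h(c) = sqrt(C1 + c^2)


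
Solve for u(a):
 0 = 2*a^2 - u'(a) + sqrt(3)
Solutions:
 u(a) = C1 + 2*a^3/3 + sqrt(3)*a


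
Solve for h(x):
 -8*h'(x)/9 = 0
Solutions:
 h(x) = C1


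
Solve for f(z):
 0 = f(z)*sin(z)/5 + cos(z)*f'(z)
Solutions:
 f(z) = C1*cos(z)^(1/5)


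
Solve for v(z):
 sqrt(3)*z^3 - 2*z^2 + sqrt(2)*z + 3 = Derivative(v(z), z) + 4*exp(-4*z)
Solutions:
 v(z) = C1 + sqrt(3)*z^4/4 - 2*z^3/3 + sqrt(2)*z^2/2 + 3*z + exp(-4*z)


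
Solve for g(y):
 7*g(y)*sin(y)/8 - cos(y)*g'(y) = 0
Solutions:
 g(y) = C1/cos(y)^(7/8)


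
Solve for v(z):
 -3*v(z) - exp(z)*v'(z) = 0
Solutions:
 v(z) = C1*exp(3*exp(-z))


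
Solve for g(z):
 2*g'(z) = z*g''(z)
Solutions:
 g(z) = C1 + C2*z^3


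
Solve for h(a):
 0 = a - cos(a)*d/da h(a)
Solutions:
 h(a) = C1 + Integral(a/cos(a), a)


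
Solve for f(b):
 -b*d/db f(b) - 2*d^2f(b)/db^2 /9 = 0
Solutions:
 f(b) = C1 + C2*erf(3*b/2)


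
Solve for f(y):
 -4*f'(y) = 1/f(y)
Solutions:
 f(y) = -sqrt(C1 - 2*y)/2
 f(y) = sqrt(C1 - 2*y)/2


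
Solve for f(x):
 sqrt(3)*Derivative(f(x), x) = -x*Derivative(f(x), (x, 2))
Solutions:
 f(x) = C1 + C2*x^(1 - sqrt(3))


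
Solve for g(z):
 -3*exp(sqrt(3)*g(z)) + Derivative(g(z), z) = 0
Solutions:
 g(z) = sqrt(3)*(2*log(-1/(C1 + 3*z)) - log(3))/6


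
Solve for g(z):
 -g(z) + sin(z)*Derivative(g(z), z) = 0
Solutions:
 g(z) = C1*sqrt(cos(z) - 1)/sqrt(cos(z) + 1)


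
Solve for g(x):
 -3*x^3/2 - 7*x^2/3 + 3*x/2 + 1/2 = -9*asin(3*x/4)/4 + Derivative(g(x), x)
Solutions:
 g(x) = C1 - 3*x^4/8 - 7*x^3/9 + 3*x^2/4 + 9*x*asin(3*x/4)/4 + x/2 + 3*sqrt(16 - 9*x^2)/4


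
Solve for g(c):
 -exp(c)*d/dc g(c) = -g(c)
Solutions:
 g(c) = C1*exp(-exp(-c))


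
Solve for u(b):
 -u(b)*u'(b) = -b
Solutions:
 u(b) = -sqrt(C1 + b^2)
 u(b) = sqrt(C1 + b^2)


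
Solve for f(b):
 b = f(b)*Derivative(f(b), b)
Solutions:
 f(b) = -sqrt(C1 + b^2)
 f(b) = sqrt(C1 + b^2)


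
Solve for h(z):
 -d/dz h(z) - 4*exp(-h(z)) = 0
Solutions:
 h(z) = log(C1 - 4*z)


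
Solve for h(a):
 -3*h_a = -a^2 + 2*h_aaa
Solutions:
 h(a) = C1 + C2*sin(sqrt(6)*a/2) + C3*cos(sqrt(6)*a/2) + a^3/9 - 4*a/9


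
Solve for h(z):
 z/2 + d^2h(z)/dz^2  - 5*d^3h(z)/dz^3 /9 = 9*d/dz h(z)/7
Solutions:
 h(z) = C1 + 7*z^2/36 + 49*z/162 + (C2*sin(9*sqrt(91)*z/70) + C3*cos(9*sqrt(91)*z/70))*exp(9*z/10)


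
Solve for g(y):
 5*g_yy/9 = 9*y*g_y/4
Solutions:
 g(y) = C1 + C2*erfi(9*sqrt(10)*y/20)


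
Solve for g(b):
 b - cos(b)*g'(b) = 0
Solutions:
 g(b) = C1 + Integral(b/cos(b), b)


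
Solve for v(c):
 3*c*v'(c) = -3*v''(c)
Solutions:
 v(c) = C1 + C2*erf(sqrt(2)*c/2)


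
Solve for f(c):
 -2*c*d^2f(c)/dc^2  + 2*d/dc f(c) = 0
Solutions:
 f(c) = C1 + C2*c^2


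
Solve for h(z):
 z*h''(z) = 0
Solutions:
 h(z) = C1 + C2*z


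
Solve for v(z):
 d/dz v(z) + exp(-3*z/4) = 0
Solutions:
 v(z) = C1 + 4*exp(-3*z/4)/3


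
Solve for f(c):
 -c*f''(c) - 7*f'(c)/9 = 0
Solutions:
 f(c) = C1 + C2*c^(2/9)


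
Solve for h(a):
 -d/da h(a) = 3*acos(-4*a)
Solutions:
 h(a) = C1 - 3*a*acos(-4*a) - 3*sqrt(1 - 16*a^2)/4


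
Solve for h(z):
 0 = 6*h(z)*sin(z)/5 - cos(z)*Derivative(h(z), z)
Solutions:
 h(z) = C1/cos(z)^(6/5)


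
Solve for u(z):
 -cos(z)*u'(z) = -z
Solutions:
 u(z) = C1 + Integral(z/cos(z), z)


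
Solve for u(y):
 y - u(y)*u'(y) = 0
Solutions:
 u(y) = -sqrt(C1 + y^2)
 u(y) = sqrt(C1 + y^2)


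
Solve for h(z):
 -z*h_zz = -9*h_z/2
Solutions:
 h(z) = C1 + C2*z^(11/2)


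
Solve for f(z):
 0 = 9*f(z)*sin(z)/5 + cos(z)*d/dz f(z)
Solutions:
 f(z) = C1*cos(z)^(9/5)


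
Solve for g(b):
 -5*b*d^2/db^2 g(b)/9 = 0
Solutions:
 g(b) = C1 + C2*b


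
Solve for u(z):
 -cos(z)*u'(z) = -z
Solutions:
 u(z) = C1 + Integral(z/cos(z), z)


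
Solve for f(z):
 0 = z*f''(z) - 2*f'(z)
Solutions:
 f(z) = C1 + C2*z^3


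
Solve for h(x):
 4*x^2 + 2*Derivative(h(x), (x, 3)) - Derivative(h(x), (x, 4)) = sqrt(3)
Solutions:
 h(x) = C1 + C2*x + C3*x^2 + C4*exp(2*x) - x^5/30 - x^4/12 + x^3*(-2 + sqrt(3))/12


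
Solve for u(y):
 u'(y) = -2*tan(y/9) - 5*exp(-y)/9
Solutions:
 u(y) = C1 - 9*log(tan(y/9)^2 + 1) + 5*exp(-y)/9


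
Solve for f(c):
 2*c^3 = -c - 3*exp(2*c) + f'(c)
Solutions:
 f(c) = C1 + c^4/2 + c^2/2 + 3*exp(2*c)/2


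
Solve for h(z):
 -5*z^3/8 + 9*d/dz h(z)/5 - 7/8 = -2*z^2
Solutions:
 h(z) = C1 + 25*z^4/288 - 10*z^3/27 + 35*z/72


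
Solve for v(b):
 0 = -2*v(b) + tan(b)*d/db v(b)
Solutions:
 v(b) = C1*sin(b)^2


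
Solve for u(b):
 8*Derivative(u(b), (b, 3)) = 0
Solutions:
 u(b) = C1 + C2*b + C3*b^2


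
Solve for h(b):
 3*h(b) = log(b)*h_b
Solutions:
 h(b) = C1*exp(3*li(b))


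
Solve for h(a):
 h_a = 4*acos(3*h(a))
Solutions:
 Integral(1/acos(3*_y), (_y, h(a))) = C1 + 4*a


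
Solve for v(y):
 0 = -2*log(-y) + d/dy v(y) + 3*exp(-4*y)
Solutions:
 v(y) = C1 + 2*y*log(-y) - 2*y + 3*exp(-4*y)/4


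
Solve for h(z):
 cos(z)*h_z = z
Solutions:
 h(z) = C1 + Integral(z/cos(z), z)


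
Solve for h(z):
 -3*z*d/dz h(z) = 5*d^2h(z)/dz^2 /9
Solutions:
 h(z) = C1 + C2*erf(3*sqrt(30)*z/10)


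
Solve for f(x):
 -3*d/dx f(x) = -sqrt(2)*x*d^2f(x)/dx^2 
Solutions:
 f(x) = C1 + C2*x^(1 + 3*sqrt(2)/2)


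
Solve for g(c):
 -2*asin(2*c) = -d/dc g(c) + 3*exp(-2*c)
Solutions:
 g(c) = C1 + 2*c*asin(2*c) + sqrt(1 - 4*c^2) - 3*exp(-2*c)/2


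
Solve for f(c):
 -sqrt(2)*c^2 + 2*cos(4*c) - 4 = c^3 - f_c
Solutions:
 f(c) = C1 + c^4/4 + sqrt(2)*c^3/3 + 4*c - sin(4*c)/2


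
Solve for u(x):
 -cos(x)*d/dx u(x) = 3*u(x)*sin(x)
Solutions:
 u(x) = C1*cos(x)^3


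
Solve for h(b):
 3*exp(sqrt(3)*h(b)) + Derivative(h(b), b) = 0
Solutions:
 h(b) = sqrt(3)*(2*log(1/(C1 + 3*b)) - log(3))/6


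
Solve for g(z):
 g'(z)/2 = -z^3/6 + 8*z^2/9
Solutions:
 g(z) = C1 - z^4/12 + 16*z^3/27


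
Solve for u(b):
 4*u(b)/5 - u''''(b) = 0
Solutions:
 u(b) = C1*exp(-sqrt(2)*5^(3/4)*b/5) + C2*exp(sqrt(2)*5^(3/4)*b/5) + C3*sin(sqrt(2)*5^(3/4)*b/5) + C4*cos(sqrt(2)*5^(3/4)*b/5)


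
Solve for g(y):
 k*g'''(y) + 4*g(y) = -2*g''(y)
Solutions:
 g(y) = C1*exp(-y*(2^(1/3)*(sqrt(((27 + 4/k^2)^2 - 16/k^4)/k^2) + 27/k + 4/k^3)^(1/3) + 2/k + 2*2^(2/3)/(k^2*(sqrt(((27 + 4/k^2)^2 - 16/k^4)/k^2) + 27/k + 4/k^3)^(1/3)))/3) + C2*exp(y*(2^(1/3)*(sqrt(((27 + 4/k^2)^2 - 16/k^4)/k^2) + 27/k + 4/k^3)^(1/3) - 2^(1/3)*sqrt(3)*I*(sqrt(((27 + 4/k^2)^2 - 16/k^4)/k^2) + 27/k + 4/k^3)^(1/3) - 4/k - 8*2^(2/3)/(k^2*(-1 + sqrt(3)*I)*(sqrt(((27 + 4/k^2)^2 - 16/k^4)/k^2) + 27/k + 4/k^3)^(1/3)))/6) + C3*exp(y*(2^(1/3)*(sqrt(((27 + 4/k^2)^2 - 16/k^4)/k^2) + 27/k + 4/k^3)^(1/3) + 2^(1/3)*sqrt(3)*I*(sqrt(((27 + 4/k^2)^2 - 16/k^4)/k^2) + 27/k + 4/k^3)^(1/3) - 4/k + 8*2^(2/3)/(k^2*(1 + sqrt(3)*I)*(sqrt(((27 + 4/k^2)^2 - 16/k^4)/k^2) + 27/k + 4/k^3)^(1/3)))/6)


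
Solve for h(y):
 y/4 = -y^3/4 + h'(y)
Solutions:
 h(y) = C1 + y^4/16 + y^2/8


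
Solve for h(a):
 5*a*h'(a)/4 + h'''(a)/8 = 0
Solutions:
 h(a) = C1 + Integral(C2*airyai(-10^(1/3)*a) + C3*airybi(-10^(1/3)*a), a)


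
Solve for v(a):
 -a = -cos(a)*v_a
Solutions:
 v(a) = C1 + Integral(a/cos(a), a)


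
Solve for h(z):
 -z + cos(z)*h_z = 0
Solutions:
 h(z) = C1 + Integral(z/cos(z), z)


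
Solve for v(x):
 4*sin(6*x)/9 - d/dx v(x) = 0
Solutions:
 v(x) = C1 - 2*cos(6*x)/27


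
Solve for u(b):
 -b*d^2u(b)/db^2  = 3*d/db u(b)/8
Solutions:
 u(b) = C1 + C2*b^(5/8)


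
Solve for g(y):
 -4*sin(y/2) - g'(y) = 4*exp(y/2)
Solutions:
 g(y) = C1 - 8*exp(y/2) + 8*cos(y/2)


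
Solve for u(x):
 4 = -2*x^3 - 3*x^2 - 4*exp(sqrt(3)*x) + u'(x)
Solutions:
 u(x) = C1 + x^4/2 + x^3 + 4*x + 4*sqrt(3)*exp(sqrt(3)*x)/3


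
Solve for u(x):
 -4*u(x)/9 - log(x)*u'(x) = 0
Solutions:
 u(x) = C1*exp(-4*li(x)/9)


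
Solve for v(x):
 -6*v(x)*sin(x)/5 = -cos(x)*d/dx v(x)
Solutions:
 v(x) = C1/cos(x)^(6/5)


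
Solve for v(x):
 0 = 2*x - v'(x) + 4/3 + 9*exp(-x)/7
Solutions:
 v(x) = C1 + x^2 + 4*x/3 - 9*exp(-x)/7


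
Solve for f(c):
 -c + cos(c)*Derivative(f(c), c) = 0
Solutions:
 f(c) = C1 + Integral(c/cos(c), c)


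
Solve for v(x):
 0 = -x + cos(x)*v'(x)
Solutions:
 v(x) = C1 + Integral(x/cos(x), x)


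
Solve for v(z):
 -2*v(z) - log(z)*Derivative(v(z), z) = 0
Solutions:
 v(z) = C1*exp(-2*li(z))


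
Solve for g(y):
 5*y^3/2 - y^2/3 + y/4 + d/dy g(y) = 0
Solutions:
 g(y) = C1 - 5*y^4/8 + y^3/9 - y^2/8


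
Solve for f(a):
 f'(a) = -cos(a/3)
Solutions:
 f(a) = C1 - 3*sin(a/3)


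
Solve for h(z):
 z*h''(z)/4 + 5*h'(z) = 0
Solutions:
 h(z) = C1 + C2/z^19


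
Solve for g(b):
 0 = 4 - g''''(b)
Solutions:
 g(b) = C1 + C2*b + C3*b^2 + C4*b^3 + b^4/6


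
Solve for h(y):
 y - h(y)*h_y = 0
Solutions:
 h(y) = -sqrt(C1 + y^2)
 h(y) = sqrt(C1 + y^2)


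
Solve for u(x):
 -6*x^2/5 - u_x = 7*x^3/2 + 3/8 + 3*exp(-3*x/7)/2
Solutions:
 u(x) = C1 - 7*x^4/8 - 2*x^3/5 - 3*x/8 + 7*exp(-3*x/7)/2


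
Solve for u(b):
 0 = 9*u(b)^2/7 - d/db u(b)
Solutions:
 u(b) = -7/(C1 + 9*b)


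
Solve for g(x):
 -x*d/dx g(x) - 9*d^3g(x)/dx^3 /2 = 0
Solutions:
 g(x) = C1 + Integral(C2*airyai(-6^(1/3)*x/3) + C3*airybi(-6^(1/3)*x/3), x)


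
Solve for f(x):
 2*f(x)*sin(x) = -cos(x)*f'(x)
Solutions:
 f(x) = C1*cos(x)^2


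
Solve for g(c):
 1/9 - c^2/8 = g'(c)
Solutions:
 g(c) = C1 - c^3/24 + c/9


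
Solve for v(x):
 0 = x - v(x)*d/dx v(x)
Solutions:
 v(x) = -sqrt(C1 + x^2)
 v(x) = sqrt(C1 + x^2)


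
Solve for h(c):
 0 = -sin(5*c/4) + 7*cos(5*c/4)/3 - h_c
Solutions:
 h(c) = C1 + 28*sin(5*c/4)/15 + 4*cos(5*c/4)/5


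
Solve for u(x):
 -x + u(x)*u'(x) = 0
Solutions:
 u(x) = -sqrt(C1 + x^2)
 u(x) = sqrt(C1 + x^2)


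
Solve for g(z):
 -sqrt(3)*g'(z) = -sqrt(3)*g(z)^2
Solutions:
 g(z) = -1/(C1 + z)


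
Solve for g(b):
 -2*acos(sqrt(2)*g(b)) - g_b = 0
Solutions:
 Integral(1/acos(sqrt(2)*_y), (_y, g(b))) = C1 - 2*b


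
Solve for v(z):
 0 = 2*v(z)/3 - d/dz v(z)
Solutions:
 v(z) = C1*exp(2*z/3)


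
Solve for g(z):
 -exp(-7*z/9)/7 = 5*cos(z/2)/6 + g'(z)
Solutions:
 g(z) = C1 - 5*sin(z/2)/3 + 9*exp(-7*z/9)/49


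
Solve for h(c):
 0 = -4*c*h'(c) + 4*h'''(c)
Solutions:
 h(c) = C1 + Integral(C2*airyai(c) + C3*airybi(c), c)


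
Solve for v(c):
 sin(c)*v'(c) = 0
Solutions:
 v(c) = C1


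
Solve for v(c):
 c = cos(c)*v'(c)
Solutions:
 v(c) = C1 + Integral(c/cos(c), c)


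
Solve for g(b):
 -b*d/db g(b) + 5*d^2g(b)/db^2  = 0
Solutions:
 g(b) = C1 + C2*erfi(sqrt(10)*b/10)


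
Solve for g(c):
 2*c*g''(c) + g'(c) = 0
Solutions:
 g(c) = C1 + C2*sqrt(c)


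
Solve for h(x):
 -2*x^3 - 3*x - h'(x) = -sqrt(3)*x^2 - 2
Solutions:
 h(x) = C1 - x^4/2 + sqrt(3)*x^3/3 - 3*x^2/2 + 2*x


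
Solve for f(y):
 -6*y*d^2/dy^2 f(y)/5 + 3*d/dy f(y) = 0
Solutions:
 f(y) = C1 + C2*y^(7/2)


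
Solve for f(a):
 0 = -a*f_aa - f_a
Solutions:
 f(a) = C1 + C2*log(a)


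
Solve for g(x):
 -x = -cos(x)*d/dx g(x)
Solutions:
 g(x) = C1 + Integral(x/cos(x), x)


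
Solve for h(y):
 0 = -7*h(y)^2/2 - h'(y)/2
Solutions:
 h(y) = 1/(C1 + 7*y)


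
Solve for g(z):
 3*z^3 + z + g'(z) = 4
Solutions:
 g(z) = C1 - 3*z^4/4 - z^2/2 + 4*z


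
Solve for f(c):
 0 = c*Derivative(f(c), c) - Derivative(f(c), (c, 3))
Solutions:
 f(c) = C1 + Integral(C2*airyai(c) + C3*airybi(c), c)


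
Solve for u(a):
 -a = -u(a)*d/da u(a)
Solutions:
 u(a) = -sqrt(C1 + a^2)
 u(a) = sqrt(C1 + a^2)


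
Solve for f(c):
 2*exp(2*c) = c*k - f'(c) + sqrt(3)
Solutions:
 f(c) = C1 + c^2*k/2 + sqrt(3)*c - exp(2*c)


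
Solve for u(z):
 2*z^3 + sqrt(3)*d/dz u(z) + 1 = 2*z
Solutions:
 u(z) = C1 - sqrt(3)*z^4/6 + sqrt(3)*z^2/3 - sqrt(3)*z/3


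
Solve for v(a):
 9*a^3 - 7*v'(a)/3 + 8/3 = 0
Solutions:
 v(a) = C1 + 27*a^4/28 + 8*a/7


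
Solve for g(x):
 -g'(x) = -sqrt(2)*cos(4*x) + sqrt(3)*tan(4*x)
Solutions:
 g(x) = C1 + sqrt(3)*log(cos(4*x))/4 + sqrt(2)*sin(4*x)/4


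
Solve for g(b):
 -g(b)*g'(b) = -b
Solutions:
 g(b) = -sqrt(C1 + b^2)
 g(b) = sqrt(C1 + b^2)


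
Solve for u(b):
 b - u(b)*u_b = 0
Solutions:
 u(b) = -sqrt(C1 + b^2)
 u(b) = sqrt(C1 + b^2)


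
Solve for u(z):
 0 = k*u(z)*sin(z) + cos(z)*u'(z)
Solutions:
 u(z) = C1*exp(k*log(cos(z)))


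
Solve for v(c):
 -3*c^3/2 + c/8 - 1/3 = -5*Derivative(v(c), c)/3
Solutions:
 v(c) = C1 + 9*c^4/40 - 3*c^2/80 + c/5


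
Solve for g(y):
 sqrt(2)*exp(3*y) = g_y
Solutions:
 g(y) = C1 + sqrt(2)*exp(3*y)/3


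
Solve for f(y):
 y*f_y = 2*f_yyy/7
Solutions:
 f(y) = C1 + Integral(C2*airyai(2^(2/3)*7^(1/3)*y/2) + C3*airybi(2^(2/3)*7^(1/3)*y/2), y)


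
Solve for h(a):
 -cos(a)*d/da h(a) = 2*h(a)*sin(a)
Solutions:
 h(a) = C1*cos(a)^2


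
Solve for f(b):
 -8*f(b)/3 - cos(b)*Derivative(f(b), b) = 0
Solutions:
 f(b) = C1*(sin(b) - 1)^(4/3)/(sin(b) + 1)^(4/3)


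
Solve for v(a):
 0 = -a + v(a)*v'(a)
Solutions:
 v(a) = -sqrt(C1 + a^2)
 v(a) = sqrt(C1 + a^2)


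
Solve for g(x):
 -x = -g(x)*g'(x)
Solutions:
 g(x) = -sqrt(C1 + x^2)
 g(x) = sqrt(C1 + x^2)


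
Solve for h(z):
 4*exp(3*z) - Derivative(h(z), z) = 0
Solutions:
 h(z) = C1 + 4*exp(3*z)/3


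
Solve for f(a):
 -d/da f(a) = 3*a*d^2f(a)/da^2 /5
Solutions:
 f(a) = C1 + C2/a^(2/3)


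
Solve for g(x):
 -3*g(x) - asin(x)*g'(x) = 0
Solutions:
 g(x) = C1*exp(-3*Integral(1/asin(x), x))


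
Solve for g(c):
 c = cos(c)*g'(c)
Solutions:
 g(c) = C1 + Integral(c/cos(c), c)


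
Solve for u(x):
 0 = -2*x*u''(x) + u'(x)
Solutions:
 u(x) = C1 + C2*x^(3/2)


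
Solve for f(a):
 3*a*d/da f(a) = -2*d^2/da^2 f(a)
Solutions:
 f(a) = C1 + C2*erf(sqrt(3)*a/2)


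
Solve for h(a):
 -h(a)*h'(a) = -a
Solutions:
 h(a) = -sqrt(C1 + a^2)
 h(a) = sqrt(C1 + a^2)
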